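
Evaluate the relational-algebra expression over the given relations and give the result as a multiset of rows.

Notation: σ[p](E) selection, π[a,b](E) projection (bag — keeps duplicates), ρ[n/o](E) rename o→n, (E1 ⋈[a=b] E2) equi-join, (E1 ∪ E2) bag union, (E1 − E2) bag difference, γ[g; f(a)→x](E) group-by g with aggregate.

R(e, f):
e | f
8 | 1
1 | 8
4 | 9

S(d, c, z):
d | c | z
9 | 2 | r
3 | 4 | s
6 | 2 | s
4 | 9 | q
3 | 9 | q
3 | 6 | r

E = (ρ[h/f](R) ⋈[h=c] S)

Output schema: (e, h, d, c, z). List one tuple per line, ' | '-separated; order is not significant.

Subexpression sizes:
  R → 3
  ρ[h/f](R) → 3
  S → 6
  (ρ[h/f](R) ⋈[h=c] S) → 2

== RESULT ==
e | h | d | c | z
4 | 9 | 3 | 9 | q
4 | 9 | 4 | 9 | q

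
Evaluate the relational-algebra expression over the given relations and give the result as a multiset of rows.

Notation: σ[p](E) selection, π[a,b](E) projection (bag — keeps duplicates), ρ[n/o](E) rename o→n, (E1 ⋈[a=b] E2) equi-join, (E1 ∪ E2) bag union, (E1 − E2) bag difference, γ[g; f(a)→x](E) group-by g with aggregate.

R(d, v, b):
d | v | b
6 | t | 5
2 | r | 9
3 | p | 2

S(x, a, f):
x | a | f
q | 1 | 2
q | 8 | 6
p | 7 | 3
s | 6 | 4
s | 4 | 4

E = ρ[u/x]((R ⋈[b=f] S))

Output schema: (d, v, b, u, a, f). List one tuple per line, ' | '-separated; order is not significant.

Subexpression sizes:
  R → 3
  S → 5
  (R ⋈[b=f] S) → 1
  ρ[u/x]((R ⋈[b=f] S)) → 1

== RESULT ==
d | v | b | u | a | f
3 | p | 2 | q | 1 | 2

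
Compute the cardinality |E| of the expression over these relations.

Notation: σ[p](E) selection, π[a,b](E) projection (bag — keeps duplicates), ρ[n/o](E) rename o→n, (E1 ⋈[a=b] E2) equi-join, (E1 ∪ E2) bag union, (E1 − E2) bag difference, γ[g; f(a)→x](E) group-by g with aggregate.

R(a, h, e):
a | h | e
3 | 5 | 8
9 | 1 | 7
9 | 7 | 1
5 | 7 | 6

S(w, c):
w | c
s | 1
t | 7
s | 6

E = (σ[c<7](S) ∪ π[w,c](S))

Row counts bottom-up:
  S → 3
  σ[c<7](S) → 2
  S → 3
  π[w,c](S) → 3
  (σ[c<7](S) ∪ π[w,c](S)) → 5

|E| = 5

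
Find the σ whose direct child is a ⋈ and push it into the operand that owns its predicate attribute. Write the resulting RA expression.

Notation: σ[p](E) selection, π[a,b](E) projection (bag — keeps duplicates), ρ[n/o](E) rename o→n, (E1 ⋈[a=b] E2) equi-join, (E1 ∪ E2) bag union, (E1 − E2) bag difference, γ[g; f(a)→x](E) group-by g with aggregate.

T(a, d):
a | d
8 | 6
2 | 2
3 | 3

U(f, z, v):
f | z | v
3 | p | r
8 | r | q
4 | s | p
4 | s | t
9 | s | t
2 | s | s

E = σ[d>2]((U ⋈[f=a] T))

σ filters on d, owned by the right side.
E' = (U ⋈[f=a] σ[d>2](T))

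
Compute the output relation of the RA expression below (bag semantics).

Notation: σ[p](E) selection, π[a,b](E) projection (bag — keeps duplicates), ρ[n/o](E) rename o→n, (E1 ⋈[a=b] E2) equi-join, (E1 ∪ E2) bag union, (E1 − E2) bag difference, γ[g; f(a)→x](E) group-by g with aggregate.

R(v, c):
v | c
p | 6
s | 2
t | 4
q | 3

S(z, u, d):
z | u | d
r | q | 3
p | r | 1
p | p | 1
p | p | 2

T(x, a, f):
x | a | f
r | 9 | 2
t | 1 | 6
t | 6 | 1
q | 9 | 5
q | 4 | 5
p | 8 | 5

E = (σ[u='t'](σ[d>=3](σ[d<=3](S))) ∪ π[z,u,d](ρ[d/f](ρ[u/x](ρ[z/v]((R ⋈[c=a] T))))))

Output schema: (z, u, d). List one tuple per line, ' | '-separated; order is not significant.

Per-node cardinality:
  S → 4
  σ[d<=3](S) → 4
  σ[d>=3](σ[d<=3](S)) → 1
  σ[u='t'](σ[d>=3](σ[d<=3](S))) → 0
  R → 4
  T → 6
  (R ⋈[c=a] T) → 2
  ρ[z/v]((R ⋈[c=a] T)) → 2
  ρ[u/x](ρ[z/v]((R ⋈[c=a] T))) → 2
  ρ[d/f](ρ[u/x](ρ[z/v]((R ⋈[c=a] T)))) → 2
  π[z,u,d](ρ[d/f](ρ[u/x](ρ[z/v]((R ⋈[c=a] T))))) → 2
  (σ[u='t'](σ[d>=3](σ[d<=3](S))) ∪ π[z,u,d](ρ[d/f](ρ[u/x](ρ[z/v]((R ⋈[c=a] T)))))) → 2

== RESULT ==
z | u | d
p | t | 1
t | q | 5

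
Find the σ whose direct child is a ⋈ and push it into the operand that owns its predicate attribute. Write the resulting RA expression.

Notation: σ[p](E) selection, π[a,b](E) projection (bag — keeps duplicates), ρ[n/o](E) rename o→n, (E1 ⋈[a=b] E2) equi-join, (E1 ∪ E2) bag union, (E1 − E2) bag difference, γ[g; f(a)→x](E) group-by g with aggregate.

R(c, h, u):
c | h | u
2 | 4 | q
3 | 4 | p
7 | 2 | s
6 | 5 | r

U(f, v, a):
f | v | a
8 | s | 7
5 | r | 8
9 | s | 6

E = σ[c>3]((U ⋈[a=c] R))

σ filters on c, owned by the right side.
E' = (U ⋈[a=c] σ[c>3](R))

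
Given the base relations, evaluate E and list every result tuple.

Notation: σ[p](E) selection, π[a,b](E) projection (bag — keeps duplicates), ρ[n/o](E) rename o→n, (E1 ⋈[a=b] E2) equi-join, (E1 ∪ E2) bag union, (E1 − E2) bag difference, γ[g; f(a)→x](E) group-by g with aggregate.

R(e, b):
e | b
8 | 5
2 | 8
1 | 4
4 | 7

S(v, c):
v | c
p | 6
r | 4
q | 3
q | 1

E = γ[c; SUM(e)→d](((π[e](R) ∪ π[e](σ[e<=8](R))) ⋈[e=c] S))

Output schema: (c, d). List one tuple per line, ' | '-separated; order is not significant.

Subexpression sizes:
  R → 4
  π[e](R) → 4
  R → 4
  σ[e<=8](R) → 4
  π[e](σ[e<=8](R)) → 4
  (π[e](R) ∪ π[e](σ[e<=8](R))) → 8
  S → 4
  ((π[e](R) ∪ π[e](σ[e<=8](R))) ⋈[e=c] S) → 4
  γ[c; SUM(e)→d](((π[e](R) ∪ π[e](σ[e<=8](R))) ⋈[e=c] S)) → 2

== RESULT ==
c | d
1 | 2
4 | 8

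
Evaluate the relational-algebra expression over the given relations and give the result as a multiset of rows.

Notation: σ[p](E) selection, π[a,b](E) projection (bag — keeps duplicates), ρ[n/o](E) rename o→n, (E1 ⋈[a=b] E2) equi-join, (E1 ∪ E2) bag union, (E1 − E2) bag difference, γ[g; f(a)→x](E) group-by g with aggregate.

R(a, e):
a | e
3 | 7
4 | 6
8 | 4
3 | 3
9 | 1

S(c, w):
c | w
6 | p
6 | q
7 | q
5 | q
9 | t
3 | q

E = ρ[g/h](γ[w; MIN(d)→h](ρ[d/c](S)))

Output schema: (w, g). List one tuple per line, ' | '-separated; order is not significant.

Stepwise |·|:
  S → 6
  ρ[d/c](S) → 6
  γ[w; MIN(d)→h](ρ[d/c](S)) → 3
  ρ[g/h](γ[w; MIN(d)→h](ρ[d/c](S))) → 3

== RESULT ==
w | g
p | 6
q | 3
t | 9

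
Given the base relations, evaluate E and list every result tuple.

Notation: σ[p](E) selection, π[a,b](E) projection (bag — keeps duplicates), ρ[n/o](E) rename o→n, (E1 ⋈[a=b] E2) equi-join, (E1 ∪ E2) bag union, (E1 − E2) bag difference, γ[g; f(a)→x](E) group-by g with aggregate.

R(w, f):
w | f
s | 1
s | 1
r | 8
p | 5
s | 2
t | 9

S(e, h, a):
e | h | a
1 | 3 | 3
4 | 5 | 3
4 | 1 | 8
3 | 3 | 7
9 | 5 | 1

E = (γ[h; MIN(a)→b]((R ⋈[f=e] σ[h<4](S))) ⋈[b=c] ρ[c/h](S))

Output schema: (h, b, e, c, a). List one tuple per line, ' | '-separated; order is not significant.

Per-node cardinality:
  R → 6
  S → 5
  σ[h<4](S) → 3
  (R ⋈[f=e] σ[h<4](S)) → 2
  γ[h; MIN(a)→b]((R ⋈[f=e] σ[h<4](S))) → 1
  S → 5
  ρ[c/h](S) → 5
  (γ[h; MIN(a)→b]((R ⋈[f=e] σ[h<4](S))) ⋈[b=c] ρ[c/h](S)) → 2

== RESULT ==
h | b | e | c | a
3 | 3 | 1 | 3 | 3
3 | 3 | 3 | 3 | 7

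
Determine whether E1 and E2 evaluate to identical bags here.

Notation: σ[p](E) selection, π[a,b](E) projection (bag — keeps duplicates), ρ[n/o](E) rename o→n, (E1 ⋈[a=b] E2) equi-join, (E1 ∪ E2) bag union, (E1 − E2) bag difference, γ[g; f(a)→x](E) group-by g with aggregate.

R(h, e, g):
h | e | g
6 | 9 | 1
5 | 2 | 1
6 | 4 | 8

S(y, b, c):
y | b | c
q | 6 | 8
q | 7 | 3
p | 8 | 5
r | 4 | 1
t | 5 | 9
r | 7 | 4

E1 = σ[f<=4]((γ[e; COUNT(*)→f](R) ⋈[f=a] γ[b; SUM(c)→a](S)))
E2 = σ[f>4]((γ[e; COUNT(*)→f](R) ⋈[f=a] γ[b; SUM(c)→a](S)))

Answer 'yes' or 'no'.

E1 per-node cardinality:
  R → 3
  γ[e; COUNT(*)→f](R) → 3
  S → 6
  γ[b; SUM(c)→a](S) → 5
  (γ[e; COUNT(*)→f](R) ⋈[f=a] γ[b; SUM(c)→a](S)) → 3
  σ[f<=4]((γ[e; COUNT(*)→f](R) ⋈[f=a] γ[b; SUM(c)→a](S))) → 3
E2 per-node cardinality:
  R → 3
  γ[e; COUNT(*)→f](R) → 3
  S → 6
  γ[b; SUM(c)→a](S) → 5
  (γ[e; COUNT(*)→f](R) ⋈[f=a] γ[b; SUM(c)→a](S)) → 3
  σ[f>4]((γ[e; COUNT(*)→f](R) ⋈[f=a] γ[b; SUM(c)→a](S))) → 0

E1 result:
e | f | b | a
2 | 1 | 4 | 1
4 | 1 | 4 | 1
9 | 1 | 4 | 1
E2 result:
e | f | b | a
(0 rows)
Witness: (2, 1, 4, 1) appears 1× in E1 but 0× in E2.

no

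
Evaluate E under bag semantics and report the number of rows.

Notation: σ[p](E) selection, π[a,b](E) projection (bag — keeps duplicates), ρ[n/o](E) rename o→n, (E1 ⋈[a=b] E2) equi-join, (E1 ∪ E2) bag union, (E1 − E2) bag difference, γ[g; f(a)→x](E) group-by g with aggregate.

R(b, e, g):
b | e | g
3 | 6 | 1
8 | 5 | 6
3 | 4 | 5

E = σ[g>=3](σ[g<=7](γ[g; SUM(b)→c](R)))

Per-node cardinality:
  R → 3
  γ[g; SUM(b)→c](R) → 3
  σ[g<=7](γ[g; SUM(b)→c](R)) → 3
  σ[g>=3](σ[g<=7](γ[g; SUM(b)→c](R))) → 2

|E| = 2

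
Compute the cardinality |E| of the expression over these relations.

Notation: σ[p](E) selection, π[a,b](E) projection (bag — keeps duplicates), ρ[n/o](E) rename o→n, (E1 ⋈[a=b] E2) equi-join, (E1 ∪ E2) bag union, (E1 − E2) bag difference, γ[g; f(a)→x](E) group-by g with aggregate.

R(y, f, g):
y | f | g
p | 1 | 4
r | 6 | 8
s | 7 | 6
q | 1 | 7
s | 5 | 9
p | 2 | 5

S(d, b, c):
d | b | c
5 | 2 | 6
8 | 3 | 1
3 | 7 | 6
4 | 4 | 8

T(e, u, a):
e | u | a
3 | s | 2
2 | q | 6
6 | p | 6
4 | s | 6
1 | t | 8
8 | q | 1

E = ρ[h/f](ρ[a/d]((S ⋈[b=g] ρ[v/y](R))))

Stepwise |·|:
  S → 4
  R → 6
  ρ[v/y](R) → 6
  (S ⋈[b=g] ρ[v/y](R)) → 2
  ρ[a/d]((S ⋈[b=g] ρ[v/y](R))) → 2
  ρ[h/f](ρ[a/d]((S ⋈[b=g] ρ[v/y](R)))) → 2

|E| = 2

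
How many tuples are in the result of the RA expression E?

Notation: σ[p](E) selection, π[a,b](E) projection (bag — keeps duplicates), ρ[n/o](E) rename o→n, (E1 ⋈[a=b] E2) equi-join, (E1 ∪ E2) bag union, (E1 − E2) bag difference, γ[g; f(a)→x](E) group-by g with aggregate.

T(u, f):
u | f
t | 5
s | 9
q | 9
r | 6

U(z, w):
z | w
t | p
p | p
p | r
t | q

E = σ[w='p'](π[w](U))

Subexpression sizes:
  U → 4
  π[w](U) → 4
  σ[w='p'](π[w](U)) → 2

|E| = 2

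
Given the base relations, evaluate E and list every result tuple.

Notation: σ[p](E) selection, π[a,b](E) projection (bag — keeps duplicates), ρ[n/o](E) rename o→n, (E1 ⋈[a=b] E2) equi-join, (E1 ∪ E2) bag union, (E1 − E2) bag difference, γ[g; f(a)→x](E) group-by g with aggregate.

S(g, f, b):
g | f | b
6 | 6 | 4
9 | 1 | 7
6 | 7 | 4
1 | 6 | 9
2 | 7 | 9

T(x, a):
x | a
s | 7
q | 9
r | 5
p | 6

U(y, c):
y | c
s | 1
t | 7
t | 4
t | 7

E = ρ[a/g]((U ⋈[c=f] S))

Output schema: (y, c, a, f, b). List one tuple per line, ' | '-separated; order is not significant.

Per-node cardinality:
  U → 4
  S → 5
  (U ⋈[c=f] S) → 5
  ρ[a/g]((U ⋈[c=f] S)) → 5

== RESULT ==
y | c | a | f | b
s | 1 | 9 | 1 | 7
t | 7 | 2 | 7 | 9
t | 7 | 2 | 7 | 9
t | 7 | 6 | 7 | 4
t | 7 | 6 | 7 | 4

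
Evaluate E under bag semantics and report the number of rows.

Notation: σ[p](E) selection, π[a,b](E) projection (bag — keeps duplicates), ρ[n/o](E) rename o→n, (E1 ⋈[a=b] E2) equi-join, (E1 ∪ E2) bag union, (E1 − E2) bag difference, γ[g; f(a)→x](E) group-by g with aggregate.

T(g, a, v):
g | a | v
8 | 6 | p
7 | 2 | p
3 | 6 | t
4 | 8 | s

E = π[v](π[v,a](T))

Stepwise |·|:
  T → 4
  π[v,a](T) → 4
  π[v](π[v,a](T)) → 4

|E| = 4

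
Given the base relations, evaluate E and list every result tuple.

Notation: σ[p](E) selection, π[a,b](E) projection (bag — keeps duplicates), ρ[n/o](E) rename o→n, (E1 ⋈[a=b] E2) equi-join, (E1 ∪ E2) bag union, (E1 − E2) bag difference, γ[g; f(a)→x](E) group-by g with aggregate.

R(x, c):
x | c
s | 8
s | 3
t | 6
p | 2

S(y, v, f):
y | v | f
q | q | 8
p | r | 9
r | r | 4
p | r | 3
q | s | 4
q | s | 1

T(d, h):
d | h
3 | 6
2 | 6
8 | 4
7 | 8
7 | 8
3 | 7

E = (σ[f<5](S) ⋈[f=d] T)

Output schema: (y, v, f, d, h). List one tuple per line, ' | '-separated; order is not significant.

Row counts bottom-up:
  S → 6
  σ[f<5](S) → 4
  T → 6
  (σ[f<5](S) ⋈[f=d] T) → 2

== RESULT ==
y | v | f | d | h
p | r | 3 | 3 | 6
p | r | 3 | 3 | 7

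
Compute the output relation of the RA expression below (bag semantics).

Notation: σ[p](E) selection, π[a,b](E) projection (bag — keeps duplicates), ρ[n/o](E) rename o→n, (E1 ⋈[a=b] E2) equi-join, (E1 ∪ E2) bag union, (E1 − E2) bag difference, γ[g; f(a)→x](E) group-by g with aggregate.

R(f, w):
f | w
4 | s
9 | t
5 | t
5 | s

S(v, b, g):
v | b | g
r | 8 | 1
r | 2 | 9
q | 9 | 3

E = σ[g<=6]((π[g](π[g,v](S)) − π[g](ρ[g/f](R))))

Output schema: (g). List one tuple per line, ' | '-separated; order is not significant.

Stepwise |·|:
  S → 3
  π[g,v](S) → 3
  π[g](π[g,v](S)) → 3
  R → 4
  ρ[g/f](R) → 4
  π[g](ρ[g/f](R)) → 4
  (π[g](π[g,v](S)) − π[g](ρ[g/f](R))) → 2
  σ[g<=6]((π[g](π[g,v](S)) − π[g](ρ[g/f](R)))) → 2

== RESULT ==
g
1
3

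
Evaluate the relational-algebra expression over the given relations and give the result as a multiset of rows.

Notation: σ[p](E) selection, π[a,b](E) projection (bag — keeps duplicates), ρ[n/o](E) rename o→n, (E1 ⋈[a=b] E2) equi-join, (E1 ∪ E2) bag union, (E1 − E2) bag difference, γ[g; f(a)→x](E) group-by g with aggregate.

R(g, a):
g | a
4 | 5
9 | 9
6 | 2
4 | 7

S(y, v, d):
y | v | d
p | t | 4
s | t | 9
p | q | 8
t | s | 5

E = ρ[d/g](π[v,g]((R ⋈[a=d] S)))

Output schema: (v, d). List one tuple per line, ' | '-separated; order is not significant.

Row counts bottom-up:
  R → 4
  S → 4
  (R ⋈[a=d] S) → 2
  π[v,g]((R ⋈[a=d] S)) → 2
  ρ[d/g](π[v,g]((R ⋈[a=d] S))) → 2

== RESULT ==
v | d
s | 4
t | 9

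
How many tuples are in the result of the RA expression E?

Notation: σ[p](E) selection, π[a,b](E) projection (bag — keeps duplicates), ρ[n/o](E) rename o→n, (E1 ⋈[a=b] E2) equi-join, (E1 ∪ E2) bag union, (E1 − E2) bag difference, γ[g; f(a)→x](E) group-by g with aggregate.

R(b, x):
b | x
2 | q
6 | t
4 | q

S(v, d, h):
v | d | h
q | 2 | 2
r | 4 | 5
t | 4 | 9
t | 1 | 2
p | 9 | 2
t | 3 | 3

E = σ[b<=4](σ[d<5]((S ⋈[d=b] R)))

Row counts bottom-up:
  S → 6
  R → 3
  (S ⋈[d=b] R) → 3
  σ[d<5]((S ⋈[d=b] R)) → 3
  σ[b<=4](σ[d<5]((S ⋈[d=b] R))) → 3

|E| = 3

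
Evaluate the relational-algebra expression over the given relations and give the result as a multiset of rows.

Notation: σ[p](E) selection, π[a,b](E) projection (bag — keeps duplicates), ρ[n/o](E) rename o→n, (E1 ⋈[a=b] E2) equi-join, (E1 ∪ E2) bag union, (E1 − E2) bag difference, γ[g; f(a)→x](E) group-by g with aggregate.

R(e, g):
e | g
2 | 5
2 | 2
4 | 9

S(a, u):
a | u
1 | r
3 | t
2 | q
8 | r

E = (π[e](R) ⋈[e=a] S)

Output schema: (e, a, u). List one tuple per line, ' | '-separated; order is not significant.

Subexpression sizes:
  R → 3
  π[e](R) → 3
  S → 4
  (π[e](R) ⋈[e=a] S) → 2

== RESULT ==
e | a | u
2 | 2 | q
2 | 2 | q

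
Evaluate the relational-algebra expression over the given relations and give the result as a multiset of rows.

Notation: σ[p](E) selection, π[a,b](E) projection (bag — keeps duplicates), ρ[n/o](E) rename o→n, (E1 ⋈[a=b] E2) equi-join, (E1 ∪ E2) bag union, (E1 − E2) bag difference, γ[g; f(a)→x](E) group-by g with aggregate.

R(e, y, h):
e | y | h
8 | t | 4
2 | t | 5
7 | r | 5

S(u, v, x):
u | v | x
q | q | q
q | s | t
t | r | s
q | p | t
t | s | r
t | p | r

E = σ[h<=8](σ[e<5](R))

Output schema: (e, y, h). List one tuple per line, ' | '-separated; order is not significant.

Stepwise |·|:
  R → 3
  σ[e<5](R) → 1
  σ[h<=8](σ[e<5](R)) → 1

== RESULT ==
e | y | h
2 | t | 5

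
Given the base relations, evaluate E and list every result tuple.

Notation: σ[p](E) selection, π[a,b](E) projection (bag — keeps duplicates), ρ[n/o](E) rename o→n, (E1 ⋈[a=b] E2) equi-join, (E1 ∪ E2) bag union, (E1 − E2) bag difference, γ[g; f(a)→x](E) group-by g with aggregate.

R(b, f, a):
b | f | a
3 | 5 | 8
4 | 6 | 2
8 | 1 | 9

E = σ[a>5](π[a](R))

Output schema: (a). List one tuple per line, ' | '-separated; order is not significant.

Stepwise |·|:
  R → 3
  π[a](R) → 3
  σ[a>5](π[a](R)) → 2

== RESULT ==
a
8
9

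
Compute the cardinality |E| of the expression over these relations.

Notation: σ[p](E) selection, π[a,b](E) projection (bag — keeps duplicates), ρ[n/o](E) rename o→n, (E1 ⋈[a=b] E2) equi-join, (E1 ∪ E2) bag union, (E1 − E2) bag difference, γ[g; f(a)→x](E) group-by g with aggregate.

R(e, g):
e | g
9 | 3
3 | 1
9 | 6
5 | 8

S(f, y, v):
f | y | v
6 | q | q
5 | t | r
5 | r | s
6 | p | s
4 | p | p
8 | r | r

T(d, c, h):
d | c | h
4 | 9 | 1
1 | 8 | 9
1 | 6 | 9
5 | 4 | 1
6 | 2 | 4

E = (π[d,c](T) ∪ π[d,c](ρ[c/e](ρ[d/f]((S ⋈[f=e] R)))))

Stepwise |·|:
  T → 5
  π[d,c](T) → 5
  S → 6
  R → 4
  (S ⋈[f=e] R) → 2
  ρ[d/f]((S ⋈[f=e] R)) → 2
  ρ[c/e](ρ[d/f]((S ⋈[f=e] R))) → 2
  π[d,c](ρ[c/e](ρ[d/f]((S ⋈[f=e] R)))) → 2
  (π[d,c](T) ∪ π[d,c](ρ[c/e](ρ[d/f]((S ⋈[f=e] R))))) → 7

|E| = 7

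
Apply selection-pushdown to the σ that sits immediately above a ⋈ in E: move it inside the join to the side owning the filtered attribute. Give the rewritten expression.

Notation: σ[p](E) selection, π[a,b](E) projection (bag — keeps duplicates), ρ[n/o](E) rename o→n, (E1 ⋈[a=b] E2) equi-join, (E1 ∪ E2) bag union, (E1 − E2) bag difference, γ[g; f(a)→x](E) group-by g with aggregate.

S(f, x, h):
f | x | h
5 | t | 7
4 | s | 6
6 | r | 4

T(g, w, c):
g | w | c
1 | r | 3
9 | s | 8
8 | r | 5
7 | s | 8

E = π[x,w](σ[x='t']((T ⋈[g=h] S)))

σ filters on x, owned by the right side.
E' = π[x,w]((T ⋈[g=h] σ[x='t'](S)))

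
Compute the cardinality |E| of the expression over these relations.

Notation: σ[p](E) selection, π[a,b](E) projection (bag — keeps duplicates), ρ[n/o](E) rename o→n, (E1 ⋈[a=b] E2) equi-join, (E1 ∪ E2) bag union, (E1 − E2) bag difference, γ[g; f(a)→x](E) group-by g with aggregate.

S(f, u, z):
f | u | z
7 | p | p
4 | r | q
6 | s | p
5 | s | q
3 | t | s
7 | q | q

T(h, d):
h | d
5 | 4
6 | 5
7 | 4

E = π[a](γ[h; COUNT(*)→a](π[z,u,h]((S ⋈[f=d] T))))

Stepwise |·|:
  S → 6
  T → 3
  (S ⋈[f=d] T) → 3
  π[z,u,h]((S ⋈[f=d] T)) → 3
  γ[h; COUNT(*)→a](π[z,u,h]((S ⋈[f=d] T))) → 3
  π[a](γ[h; COUNT(*)→a](π[z,u,h]((S ⋈[f=d] T)))) → 3

|E| = 3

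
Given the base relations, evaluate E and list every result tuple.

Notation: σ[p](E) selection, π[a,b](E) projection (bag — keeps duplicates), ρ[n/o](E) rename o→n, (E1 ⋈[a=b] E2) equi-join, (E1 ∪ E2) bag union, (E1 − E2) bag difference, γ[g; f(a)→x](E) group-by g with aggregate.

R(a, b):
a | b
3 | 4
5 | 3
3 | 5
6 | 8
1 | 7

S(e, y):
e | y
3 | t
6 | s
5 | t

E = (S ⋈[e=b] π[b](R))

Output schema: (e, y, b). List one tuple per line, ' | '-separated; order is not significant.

Subexpression sizes:
  S → 3
  R → 5
  π[b](R) → 5
  (S ⋈[e=b] π[b](R)) → 2

== RESULT ==
e | y | b
3 | t | 3
5 | t | 5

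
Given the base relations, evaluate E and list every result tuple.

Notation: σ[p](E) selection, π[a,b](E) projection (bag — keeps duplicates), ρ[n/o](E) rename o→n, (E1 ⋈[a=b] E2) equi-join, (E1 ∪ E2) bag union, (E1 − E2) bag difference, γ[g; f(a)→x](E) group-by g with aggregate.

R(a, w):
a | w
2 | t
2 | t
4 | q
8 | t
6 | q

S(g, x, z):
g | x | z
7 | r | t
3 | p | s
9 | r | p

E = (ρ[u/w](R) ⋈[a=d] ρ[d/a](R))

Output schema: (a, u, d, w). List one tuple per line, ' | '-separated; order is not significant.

Row counts bottom-up:
  R → 5
  ρ[u/w](R) → 5
  R → 5
  ρ[d/a](R) → 5
  (ρ[u/w](R) ⋈[a=d] ρ[d/a](R)) → 7

== RESULT ==
a | u | d | w
2 | t | 2 | t
2 | t | 2 | t
2 | t | 2 | t
2 | t | 2 | t
4 | q | 4 | q
6 | q | 6 | q
8 | t | 8 | t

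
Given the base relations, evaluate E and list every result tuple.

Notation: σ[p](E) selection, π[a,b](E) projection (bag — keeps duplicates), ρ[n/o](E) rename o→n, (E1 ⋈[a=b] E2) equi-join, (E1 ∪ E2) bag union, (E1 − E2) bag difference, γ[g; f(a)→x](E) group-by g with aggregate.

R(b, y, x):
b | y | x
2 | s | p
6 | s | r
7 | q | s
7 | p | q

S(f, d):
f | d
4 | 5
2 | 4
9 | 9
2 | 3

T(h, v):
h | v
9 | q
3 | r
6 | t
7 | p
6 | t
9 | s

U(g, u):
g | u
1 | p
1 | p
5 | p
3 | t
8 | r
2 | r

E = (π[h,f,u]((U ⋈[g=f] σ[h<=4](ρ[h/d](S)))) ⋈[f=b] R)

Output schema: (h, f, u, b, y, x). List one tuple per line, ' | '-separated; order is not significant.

Subexpression sizes:
  U → 6
  S → 4
  ρ[h/d](S) → 4
  σ[h<=4](ρ[h/d](S)) → 2
  (U ⋈[g=f] σ[h<=4](ρ[h/d](S))) → 2
  π[h,f,u]((U ⋈[g=f] σ[h<=4](ρ[h/d](S)))) → 2
  R → 4
  (π[h,f,u]((U ⋈[g=f] σ[h<=4](ρ[h/d](S)))) ⋈[f=b] R) → 2

== RESULT ==
h | f | u | b | y | x
3 | 2 | r | 2 | s | p
4 | 2 | r | 2 | s | p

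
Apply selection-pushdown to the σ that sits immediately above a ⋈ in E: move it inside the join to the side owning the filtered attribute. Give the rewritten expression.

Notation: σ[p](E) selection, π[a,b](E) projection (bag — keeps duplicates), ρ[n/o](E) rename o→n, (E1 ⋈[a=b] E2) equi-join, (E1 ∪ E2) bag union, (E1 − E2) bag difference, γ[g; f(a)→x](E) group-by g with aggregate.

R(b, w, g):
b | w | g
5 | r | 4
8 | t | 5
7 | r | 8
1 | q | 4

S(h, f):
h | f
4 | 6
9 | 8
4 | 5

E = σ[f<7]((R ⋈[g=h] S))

σ filters on f, owned by the right side.
E' = (R ⋈[g=h] σ[f<7](S))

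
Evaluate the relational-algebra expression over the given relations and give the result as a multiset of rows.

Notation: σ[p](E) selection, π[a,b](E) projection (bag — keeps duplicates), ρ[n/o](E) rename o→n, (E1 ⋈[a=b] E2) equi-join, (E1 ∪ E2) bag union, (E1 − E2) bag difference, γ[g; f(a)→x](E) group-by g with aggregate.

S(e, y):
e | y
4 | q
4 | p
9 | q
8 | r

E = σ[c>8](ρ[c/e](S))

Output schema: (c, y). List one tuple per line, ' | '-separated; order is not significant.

Per-node cardinality:
  S → 4
  ρ[c/e](S) → 4
  σ[c>8](ρ[c/e](S)) → 1

== RESULT ==
c | y
9 | q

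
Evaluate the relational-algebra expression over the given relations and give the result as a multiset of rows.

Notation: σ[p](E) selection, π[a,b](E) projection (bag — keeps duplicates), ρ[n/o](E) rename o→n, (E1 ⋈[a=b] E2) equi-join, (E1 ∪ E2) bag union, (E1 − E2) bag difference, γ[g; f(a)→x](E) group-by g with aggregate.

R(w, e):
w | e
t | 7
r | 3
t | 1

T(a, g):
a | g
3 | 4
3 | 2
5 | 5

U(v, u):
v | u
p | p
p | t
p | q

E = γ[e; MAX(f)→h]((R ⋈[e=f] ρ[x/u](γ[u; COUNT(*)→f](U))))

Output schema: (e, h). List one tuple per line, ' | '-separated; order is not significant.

Subexpression sizes:
  R → 3
  U → 3
  γ[u; COUNT(*)→f](U) → 3
  ρ[x/u](γ[u; COUNT(*)→f](U)) → 3
  (R ⋈[e=f] ρ[x/u](γ[u; COUNT(*)→f](U))) → 3
  γ[e; MAX(f)→h]((R ⋈[e=f] ρ[x/u](γ[u; COUNT(*)→f](U)))) → 1

== RESULT ==
e | h
1 | 1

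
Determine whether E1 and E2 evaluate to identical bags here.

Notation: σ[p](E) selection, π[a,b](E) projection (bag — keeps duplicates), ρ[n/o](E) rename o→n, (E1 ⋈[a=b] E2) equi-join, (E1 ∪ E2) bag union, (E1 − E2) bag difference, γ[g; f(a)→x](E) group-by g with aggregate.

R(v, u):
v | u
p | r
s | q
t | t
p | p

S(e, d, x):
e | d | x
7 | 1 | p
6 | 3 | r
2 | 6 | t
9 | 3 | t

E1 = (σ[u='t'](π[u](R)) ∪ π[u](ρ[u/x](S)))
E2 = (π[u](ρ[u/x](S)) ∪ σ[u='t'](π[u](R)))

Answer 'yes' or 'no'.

E1 row counts bottom-up:
  R → 4
  π[u](R) → 4
  σ[u='t'](π[u](R)) → 1
  S → 4
  ρ[u/x](S) → 4
  π[u](ρ[u/x](S)) → 4
  (σ[u='t'](π[u](R)) ∪ π[u](ρ[u/x](S))) → 5
E2 row counts bottom-up:
  S → 4
  ρ[u/x](S) → 4
  π[u](ρ[u/x](S)) → 4
  R → 4
  π[u](R) → 4
  σ[u='t'](π[u](R)) → 1
  (π[u](ρ[u/x](S)) ∪ σ[u='t'](π[u](R))) → 5

E1 and E2 produce the same multiset:
u
p
r
t
t
t

yes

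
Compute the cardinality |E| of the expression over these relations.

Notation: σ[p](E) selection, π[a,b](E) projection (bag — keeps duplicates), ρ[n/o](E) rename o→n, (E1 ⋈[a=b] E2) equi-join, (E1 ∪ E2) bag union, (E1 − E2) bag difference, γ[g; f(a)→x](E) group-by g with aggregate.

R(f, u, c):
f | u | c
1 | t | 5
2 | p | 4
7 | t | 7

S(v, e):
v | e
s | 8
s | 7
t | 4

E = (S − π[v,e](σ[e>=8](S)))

Stepwise |·|:
  S → 3
  S → 3
  σ[e>=8](S) → 1
  π[v,e](σ[e>=8](S)) → 1
  (S − π[v,e](σ[e>=8](S))) → 2

|E| = 2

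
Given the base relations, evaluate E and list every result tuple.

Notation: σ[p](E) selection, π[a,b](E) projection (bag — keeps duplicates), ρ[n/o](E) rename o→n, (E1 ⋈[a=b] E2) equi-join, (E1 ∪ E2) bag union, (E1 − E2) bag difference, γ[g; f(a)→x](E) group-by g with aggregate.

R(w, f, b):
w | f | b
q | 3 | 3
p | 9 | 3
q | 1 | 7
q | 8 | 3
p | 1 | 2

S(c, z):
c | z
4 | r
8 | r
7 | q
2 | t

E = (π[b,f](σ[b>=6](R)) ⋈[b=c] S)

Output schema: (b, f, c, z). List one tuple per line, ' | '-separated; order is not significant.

Row counts bottom-up:
  R → 5
  σ[b>=6](R) → 1
  π[b,f](σ[b>=6](R)) → 1
  S → 4
  (π[b,f](σ[b>=6](R)) ⋈[b=c] S) → 1

== RESULT ==
b | f | c | z
7 | 1 | 7 | q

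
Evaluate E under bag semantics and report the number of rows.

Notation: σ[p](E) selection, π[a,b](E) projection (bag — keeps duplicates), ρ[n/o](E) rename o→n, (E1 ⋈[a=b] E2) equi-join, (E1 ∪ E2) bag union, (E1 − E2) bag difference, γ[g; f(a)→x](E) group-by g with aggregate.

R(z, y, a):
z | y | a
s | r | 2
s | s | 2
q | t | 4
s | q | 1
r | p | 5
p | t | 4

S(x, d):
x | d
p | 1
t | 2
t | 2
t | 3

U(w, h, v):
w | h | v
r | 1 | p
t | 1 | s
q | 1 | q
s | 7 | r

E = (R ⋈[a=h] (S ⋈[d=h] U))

Per-node cardinality:
  R → 6
  S → 4
  U → 4
  (S ⋈[d=h] U) → 3
  (R ⋈[a=h] (S ⋈[d=h] U)) → 3

|E| = 3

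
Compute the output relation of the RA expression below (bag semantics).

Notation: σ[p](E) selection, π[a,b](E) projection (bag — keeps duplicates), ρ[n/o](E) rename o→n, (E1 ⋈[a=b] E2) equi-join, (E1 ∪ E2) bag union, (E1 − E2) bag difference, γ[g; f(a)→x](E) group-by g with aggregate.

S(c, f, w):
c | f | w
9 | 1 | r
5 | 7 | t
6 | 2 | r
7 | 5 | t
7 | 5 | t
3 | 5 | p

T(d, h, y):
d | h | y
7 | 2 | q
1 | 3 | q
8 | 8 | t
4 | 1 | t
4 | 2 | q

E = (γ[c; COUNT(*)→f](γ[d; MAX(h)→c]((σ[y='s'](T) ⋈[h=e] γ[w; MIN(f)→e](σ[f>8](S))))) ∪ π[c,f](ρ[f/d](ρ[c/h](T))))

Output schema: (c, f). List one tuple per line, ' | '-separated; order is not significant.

Row counts bottom-up:
  T → 5
  σ[y='s'](T) → 0
  S → 6
  σ[f>8](S) → 0
  γ[w; MIN(f)→e](σ[f>8](S)) → 0
  (σ[y='s'](T) ⋈[h=e] γ[w; MIN(f)→e](σ[f>8](S))) → 0
  γ[d; MAX(h)→c]((σ[y='s'](T) ⋈[h=e] γ[w; MIN(f)→e](σ[f>8](S)))) → 0
  γ[c; COUNT(*)→f](γ[d; MAX(h)→c]((σ[y='s'](T) ⋈[h=e] γ[w; MIN(f)→e](σ[f>8](S))))) → 0
  T → 5
  ρ[c/h](T) → 5
  ρ[f/d](ρ[c/h](T)) → 5
  π[c,f](ρ[f/d](ρ[c/h](T))) → 5
  (γ[c; COUNT(*)→f](γ[d; MAX(h)→c]((σ[y='s'](T) ⋈[h=e] γ[w; MIN(f)→e](σ[f>8](S))))) ∪ π[c,f](ρ[f/d](ρ[c/h](T)))) → 5

== RESULT ==
c | f
1 | 4
2 | 4
2 | 7
3 | 1
8 | 8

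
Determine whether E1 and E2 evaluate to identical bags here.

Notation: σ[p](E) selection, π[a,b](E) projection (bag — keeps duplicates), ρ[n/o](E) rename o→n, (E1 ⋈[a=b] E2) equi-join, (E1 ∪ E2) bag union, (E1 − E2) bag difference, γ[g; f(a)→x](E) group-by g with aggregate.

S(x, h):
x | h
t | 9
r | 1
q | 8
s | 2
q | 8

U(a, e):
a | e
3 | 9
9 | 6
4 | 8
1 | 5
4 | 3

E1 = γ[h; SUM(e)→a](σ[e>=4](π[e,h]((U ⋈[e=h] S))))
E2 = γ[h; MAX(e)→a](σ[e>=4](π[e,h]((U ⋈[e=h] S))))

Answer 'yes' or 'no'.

E1 per-node cardinality:
  U → 5
  S → 5
  (U ⋈[e=h] S) → 3
  π[e,h]((U ⋈[e=h] S)) → 3
  σ[e>=4](π[e,h]((U ⋈[e=h] S))) → 3
  γ[h; SUM(e)→a](σ[e>=4](π[e,h]((U ⋈[e=h] S)))) → 2
E2 per-node cardinality:
  U → 5
  S → 5
  (U ⋈[e=h] S) → 3
  π[e,h]((U ⋈[e=h] S)) → 3
  σ[e>=4](π[e,h]((U ⋈[e=h] S))) → 3
  γ[h; MAX(e)→a](σ[e>=4](π[e,h]((U ⋈[e=h] S)))) → 2

E1 result:
h | a
8 | 16
9 | 9
E2 result:
h | a
8 | 8
9 | 9
Witness: (8, 8) appears 0× in E1 but 1× in E2.

no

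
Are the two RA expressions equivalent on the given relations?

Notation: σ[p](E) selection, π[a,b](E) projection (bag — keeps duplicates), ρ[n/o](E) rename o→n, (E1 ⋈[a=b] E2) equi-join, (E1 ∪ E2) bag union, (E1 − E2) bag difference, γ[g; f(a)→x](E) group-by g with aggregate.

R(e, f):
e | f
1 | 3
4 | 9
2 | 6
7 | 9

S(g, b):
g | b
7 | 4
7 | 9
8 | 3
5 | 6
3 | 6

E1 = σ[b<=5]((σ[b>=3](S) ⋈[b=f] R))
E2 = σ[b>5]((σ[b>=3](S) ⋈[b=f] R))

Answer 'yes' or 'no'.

E1 stepwise |·|:
  S → 5
  σ[b>=3](S) → 5
  R → 4
  (σ[b>=3](S) ⋈[b=f] R) → 5
  σ[b<=5]((σ[b>=3](S) ⋈[b=f] R)) → 1
E2 stepwise |·|:
  S → 5
  σ[b>=3](S) → 5
  R → 4
  (σ[b>=3](S) ⋈[b=f] R) → 5
  σ[b>5]((σ[b>=3](S) ⋈[b=f] R)) → 4

E1 result:
g | b | e | f
8 | 3 | 1 | 3
E2 result:
g | b | e | f
3 | 6 | 2 | 6
5 | 6 | 2 | 6
7 | 9 | 4 | 9
7 | 9 | 7 | 9
Witness: (8, 3, 1, 3) appears 1× in E1 but 0× in E2.

no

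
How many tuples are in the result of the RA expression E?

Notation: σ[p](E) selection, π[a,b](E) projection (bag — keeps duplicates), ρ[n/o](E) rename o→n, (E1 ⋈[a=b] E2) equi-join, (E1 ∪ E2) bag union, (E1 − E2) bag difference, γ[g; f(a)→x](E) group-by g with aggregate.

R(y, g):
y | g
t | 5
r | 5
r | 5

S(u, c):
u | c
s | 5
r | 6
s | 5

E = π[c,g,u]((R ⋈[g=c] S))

Per-node cardinality:
  R → 3
  S → 3
  (R ⋈[g=c] S) → 6
  π[c,g,u]((R ⋈[g=c] S)) → 6

|E| = 6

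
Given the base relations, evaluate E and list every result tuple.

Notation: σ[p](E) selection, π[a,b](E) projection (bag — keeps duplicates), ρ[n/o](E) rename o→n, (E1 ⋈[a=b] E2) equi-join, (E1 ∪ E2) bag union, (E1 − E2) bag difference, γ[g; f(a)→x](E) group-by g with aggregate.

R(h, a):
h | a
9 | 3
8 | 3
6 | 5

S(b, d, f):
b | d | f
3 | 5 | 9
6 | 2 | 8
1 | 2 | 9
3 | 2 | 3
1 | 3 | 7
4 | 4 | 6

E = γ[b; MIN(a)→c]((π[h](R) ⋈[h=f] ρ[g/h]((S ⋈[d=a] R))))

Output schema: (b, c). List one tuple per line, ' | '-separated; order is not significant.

Row counts bottom-up:
  R → 3
  π[h](R) → 3
  S → 6
  R → 3
  (S ⋈[d=a] R) → 3
  ρ[g/h]((S ⋈[d=a] R)) → 3
  (π[h](R) ⋈[h=f] ρ[g/h]((S ⋈[d=a] R))) → 1
  γ[b; MIN(a)→c]((π[h](R) ⋈[h=f] ρ[g/h]((S ⋈[d=a] R)))) → 1

== RESULT ==
b | c
3 | 5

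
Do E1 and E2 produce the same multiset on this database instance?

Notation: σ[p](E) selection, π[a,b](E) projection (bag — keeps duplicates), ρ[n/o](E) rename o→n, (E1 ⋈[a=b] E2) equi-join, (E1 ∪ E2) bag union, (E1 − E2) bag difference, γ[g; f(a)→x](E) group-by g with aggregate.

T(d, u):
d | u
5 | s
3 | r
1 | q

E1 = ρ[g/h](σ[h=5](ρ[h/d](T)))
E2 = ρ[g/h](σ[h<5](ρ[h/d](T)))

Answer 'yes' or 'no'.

E1 subexpression sizes:
  T → 3
  ρ[h/d](T) → 3
  σ[h=5](ρ[h/d](T)) → 1
  ρ[g/h](σ[h=5](ρ[h/d](T))) → 1
E2 subexpression sizes:
  T → 3
  ρ[h/d](T) → 3
  σ[h<5](ρ[h/d](T)) → 2
  ρ[g/h](σ[h<5](ρ[h/d](T))) → 2

E1 result:
g | u
5 | s
E2 result:
g | u
1 | q
3 | r
Witness: (5, 's') appears 1× in E1 but 0× in E2.

no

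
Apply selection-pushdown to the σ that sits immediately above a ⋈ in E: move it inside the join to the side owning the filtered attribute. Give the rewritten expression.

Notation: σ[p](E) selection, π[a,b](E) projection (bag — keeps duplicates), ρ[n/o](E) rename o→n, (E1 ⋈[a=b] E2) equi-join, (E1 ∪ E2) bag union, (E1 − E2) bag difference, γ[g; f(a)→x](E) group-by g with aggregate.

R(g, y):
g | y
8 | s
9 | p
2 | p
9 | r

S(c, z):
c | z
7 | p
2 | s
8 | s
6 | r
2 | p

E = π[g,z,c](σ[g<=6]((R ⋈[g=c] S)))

σ filters on g, owned by the left side.
E' = π[g,z,c]((σ[g<=6](R) ⋈[g=c] S))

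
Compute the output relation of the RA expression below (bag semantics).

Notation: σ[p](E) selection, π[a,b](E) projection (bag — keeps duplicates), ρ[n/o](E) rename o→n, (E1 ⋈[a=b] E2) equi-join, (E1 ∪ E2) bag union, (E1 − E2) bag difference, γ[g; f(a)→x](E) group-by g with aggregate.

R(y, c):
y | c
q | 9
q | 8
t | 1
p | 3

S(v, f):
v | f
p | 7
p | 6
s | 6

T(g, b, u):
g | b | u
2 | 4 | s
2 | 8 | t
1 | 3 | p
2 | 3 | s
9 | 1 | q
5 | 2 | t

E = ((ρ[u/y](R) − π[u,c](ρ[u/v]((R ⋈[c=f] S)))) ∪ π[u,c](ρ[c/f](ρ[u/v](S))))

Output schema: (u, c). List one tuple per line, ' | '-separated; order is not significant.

Row counts bottom-up:
  R → 4
  ρ[u/y](R) → 4
  R → 4
  S → 3
  (R ⋈[c=f] S) → 0
  ρ[u/v]((R ⋈[c=f] S)) → 0
  π[u,c](ρ[u/v]((R ⋈[c=f] S))) → 0
  (ρ[u/y](R) − π[u,c](ρ[u/v]((R ⋈[c=f] S)))) → 4
  S → 3
  ρ[u/v](S) → 3
  ρ[c/f](ρ[u/v](S)) → 3
  π[u,c](ρ[c/f](ρ[u/v](S))) → 3
  ((ρ[u/y](R) − π[u,c](ρ[u/v]((R ⋈[c=f] S)))) ∪ π[u,c](ρ[c/f](ρ[u/v](S)))) → 7

== RESULT ==
u | c
p | 3
p | 6
p | 7
q | 8
q | 9
s | 6
t | 1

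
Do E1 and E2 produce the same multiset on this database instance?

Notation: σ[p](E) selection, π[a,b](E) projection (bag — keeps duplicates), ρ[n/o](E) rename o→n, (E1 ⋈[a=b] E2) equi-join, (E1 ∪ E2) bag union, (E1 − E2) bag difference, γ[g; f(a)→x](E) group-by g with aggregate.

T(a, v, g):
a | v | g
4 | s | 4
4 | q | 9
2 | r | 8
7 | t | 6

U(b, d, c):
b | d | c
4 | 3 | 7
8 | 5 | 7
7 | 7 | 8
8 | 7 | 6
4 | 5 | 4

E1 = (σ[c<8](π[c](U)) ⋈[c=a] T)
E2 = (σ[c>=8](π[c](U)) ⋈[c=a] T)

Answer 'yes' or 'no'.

E1 row counts bottom-up:
  U → 5
  π[c](U) → 5
  σ[c<8](π[c](U)) → 4
  T → 4
  (σ[c<8](π[c](U)) ⋈[c=a] T) → 4
E2 row counts bottom-up:
  U → 5
  π[c](U) → 5
  σ[c>=8](π[c](U)) → 1
  T → 4
  (σ[c>=8](π[c](U)) ⋈[c=a] T) → 0

E1 result:
c | a | v | g
4 | 4 | q | 9
4 | 4 | s | 4
7 | 7 | t | 6
7 | 7 | t | 6
E2 result:
c | a | v | g
(0 rows)
Witness: (4, 4, 's', 4) appears 1× in E1 but 0× in E2.

no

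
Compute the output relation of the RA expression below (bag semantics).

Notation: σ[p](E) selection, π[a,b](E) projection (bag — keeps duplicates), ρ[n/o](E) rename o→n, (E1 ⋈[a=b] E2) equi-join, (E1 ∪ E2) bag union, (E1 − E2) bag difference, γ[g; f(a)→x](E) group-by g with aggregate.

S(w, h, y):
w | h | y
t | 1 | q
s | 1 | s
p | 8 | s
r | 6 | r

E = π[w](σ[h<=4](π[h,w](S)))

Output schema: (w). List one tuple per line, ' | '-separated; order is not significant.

Subexpression sizes:
  S → 4
  π[h,w](S) → 4
  σ[h<=4](π[h,w](S)) → 2
  π[w](σ[h<=4](π[h,w](S))) → 2

== RESULT ==
w
s
t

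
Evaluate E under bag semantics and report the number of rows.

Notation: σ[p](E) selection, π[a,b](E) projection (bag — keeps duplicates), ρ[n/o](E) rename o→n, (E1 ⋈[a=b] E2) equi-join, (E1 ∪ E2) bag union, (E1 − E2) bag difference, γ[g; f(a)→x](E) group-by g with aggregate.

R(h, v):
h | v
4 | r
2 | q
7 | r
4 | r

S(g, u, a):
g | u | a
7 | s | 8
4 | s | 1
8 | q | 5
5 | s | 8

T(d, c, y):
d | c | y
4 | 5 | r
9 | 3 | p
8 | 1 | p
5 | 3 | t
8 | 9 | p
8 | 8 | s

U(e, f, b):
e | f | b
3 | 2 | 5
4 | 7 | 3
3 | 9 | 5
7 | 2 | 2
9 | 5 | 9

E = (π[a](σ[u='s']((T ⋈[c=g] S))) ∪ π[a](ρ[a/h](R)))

Stepwise |·|:
  T → 6
  S → 4
  (T ⋈[c=g] S) → 2
  σ[u='s']((T ⋈[c=g] S)) → 1
  π[a](σ[u='s']((T ⋈[c=g] S))) → 1
  R → 4
  ρ[a/h](R) → 4
  π[a](ρ[a/h](R)) → 4
  (π[a](σ[u='s']((T ⋈[c=g] S))) ∪ π[a](ρ[a/h](R))) → 5

|E| = 5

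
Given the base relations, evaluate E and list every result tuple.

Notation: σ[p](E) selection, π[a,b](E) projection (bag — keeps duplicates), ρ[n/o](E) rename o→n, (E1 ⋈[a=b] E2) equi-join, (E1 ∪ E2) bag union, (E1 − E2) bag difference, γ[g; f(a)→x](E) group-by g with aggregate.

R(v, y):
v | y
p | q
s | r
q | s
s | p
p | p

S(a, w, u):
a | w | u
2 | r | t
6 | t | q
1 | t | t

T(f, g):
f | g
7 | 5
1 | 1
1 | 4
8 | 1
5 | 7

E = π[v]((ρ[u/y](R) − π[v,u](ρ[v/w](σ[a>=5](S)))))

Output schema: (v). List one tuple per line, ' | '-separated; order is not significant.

Row counts bottom-up:
  R → 5
  ρ[u/y](R) → 5
  S → 3
  σ[a>=5](S) → 1
  ρ[v/w](σ[a>=5](S)) → 1
  π[v,u](ρ[v/w](σ[a>=5](S))) → 1
  (ρ[u/y](R) − π[v,u](ρ[v/w](σ[a>=5](S)))) → 5
  π[v]((ρ[u/y](R) − π[v,u](ρ[v/w](σ[a>=5](S))))) → 5

== RESULT ==
v
p
p
q
s
s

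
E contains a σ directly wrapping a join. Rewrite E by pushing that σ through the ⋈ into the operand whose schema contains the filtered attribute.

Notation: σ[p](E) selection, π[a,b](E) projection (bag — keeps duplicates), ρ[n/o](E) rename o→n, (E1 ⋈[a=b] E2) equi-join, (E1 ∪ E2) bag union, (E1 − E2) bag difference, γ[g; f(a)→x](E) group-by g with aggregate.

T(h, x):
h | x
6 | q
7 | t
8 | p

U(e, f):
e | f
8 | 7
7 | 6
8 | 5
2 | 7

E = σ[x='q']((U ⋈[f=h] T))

σ filters on x, owned by the right side.
E' = (U ⋈[f=h] σ[x='q'](T))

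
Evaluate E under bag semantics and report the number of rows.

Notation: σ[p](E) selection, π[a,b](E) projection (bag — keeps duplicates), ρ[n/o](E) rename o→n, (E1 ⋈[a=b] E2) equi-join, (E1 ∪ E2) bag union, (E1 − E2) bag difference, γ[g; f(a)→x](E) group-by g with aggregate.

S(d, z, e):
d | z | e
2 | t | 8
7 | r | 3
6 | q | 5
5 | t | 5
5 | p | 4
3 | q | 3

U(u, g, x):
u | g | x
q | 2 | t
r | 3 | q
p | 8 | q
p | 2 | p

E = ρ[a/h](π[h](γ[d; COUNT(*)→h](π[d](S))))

Per-node cardinality:
  S → 6
  π[d](S) → 6
  γ[d; COUNT(*)→h](π[d](S)) → 5
  π[h](γ[d; COUNT(*)→h](π[d](S))) → 5
  ρ[a/h](π[h](γ[d; COUNT(*)→h](π[d](S)))) → 5

|E| = 5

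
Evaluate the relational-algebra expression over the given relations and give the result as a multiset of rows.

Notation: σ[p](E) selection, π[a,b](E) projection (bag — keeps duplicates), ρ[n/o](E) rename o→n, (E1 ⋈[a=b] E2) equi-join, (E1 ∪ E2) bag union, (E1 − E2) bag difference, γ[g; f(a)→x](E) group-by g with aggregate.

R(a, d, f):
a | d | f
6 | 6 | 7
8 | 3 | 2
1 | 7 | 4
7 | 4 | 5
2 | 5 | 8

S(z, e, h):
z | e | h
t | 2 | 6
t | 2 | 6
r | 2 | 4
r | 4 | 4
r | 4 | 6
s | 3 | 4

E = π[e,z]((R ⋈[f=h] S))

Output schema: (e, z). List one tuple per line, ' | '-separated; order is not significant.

Row counts bottom-up:
  R → 5
  S → 6
  (R ⋈[f=h] S) → 3
  π[e,z]((R ⋈[f=h] S)) → 3

== RESULT ==
e | z
2 | r
3 | s
4 | r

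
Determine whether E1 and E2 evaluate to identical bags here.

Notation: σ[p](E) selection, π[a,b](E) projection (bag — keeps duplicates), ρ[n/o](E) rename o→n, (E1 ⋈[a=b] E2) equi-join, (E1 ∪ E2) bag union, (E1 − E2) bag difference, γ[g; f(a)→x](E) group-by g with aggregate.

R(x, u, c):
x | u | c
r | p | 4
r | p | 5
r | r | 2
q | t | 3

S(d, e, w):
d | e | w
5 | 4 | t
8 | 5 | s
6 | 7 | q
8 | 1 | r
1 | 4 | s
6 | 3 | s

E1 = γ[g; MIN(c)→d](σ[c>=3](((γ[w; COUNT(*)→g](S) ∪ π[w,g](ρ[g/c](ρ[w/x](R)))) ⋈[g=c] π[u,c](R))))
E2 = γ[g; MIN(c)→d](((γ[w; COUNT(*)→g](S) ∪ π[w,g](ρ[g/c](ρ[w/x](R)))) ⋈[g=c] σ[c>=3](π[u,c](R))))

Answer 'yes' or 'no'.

E1 per-node cardinality:
  S → 6
  γ[w; COUNT(*)→g](S) → 4
  R → 4
  ρ[w/x](R) → 4
  ρ[g/c](ρ[w/x](R)) → 4
  π[w,g](ρ[g/c](ρ[w/x](R))) → 4
  (γ[w; COUNT(*)→g](S) ∪ π[w,g](ρ[g/c](ρ[w/x](R)))) → 8
  R → 4
  π[u,c](R) → 4
  ((γ[w; COUNT(*)→g](S) ∪ π[w,g](ρ[g/c](ρ[w/x](R)))) ⋈[g=c] π[u,c](R)) → 5
  σ[c>=3](((γ[w; COUNT(*)→g](S) ∪ π[w,g](ρ[g/c](ρ[w/x](R)))) ⋈[g=c] π[u,c](R))) → 4
  γ[g; MIN(c)→d](σ[c>=3](((γ[w; COUNT(*)→g](S) ∪ π[w,g](ρ[g/c](ρ[w/x](R)))) ⋈[g=c] π[u,c](R)))) → 3
E2 per-node cardinality:
  S → 6
  γ[w; COUNT(*)→g](S) → 4
  R → 4
  ρ[w/x](R) → 4
  ρ[g/c](ρ[w/x](R)) → 4
  π[w,g](ρ[g/c](ρ[w/x](R))) → 4
  (γ[w; COUNT(*)→g](S) ∪ π[w,g](ρ[g/c](ρ[w/x](R)))) → 8
  R → 4
  π[u,c](R) → 4
  σ[c>=3](π[u,c](R)) → 3
  ((γ[w; COUNT(*)→g](S) ∪ π[w,g](ρ[g/c](ρ[w/x](R)))) ⋈[g=c] σ[c>=3](π[u,c](R))) → 4
  γ[g; MIN(c)→d](((γ[w; COUNT(*)→g](S) ∪ π[w,g](ρ[g/c](ρ[w/x](R)))) ⋈[g=c] σ[c>=3](π[u,c](R)))) → 3

E1 and E2 produce the same multiset:
g | d
3 | 3
4 | 4
5 | 5

yes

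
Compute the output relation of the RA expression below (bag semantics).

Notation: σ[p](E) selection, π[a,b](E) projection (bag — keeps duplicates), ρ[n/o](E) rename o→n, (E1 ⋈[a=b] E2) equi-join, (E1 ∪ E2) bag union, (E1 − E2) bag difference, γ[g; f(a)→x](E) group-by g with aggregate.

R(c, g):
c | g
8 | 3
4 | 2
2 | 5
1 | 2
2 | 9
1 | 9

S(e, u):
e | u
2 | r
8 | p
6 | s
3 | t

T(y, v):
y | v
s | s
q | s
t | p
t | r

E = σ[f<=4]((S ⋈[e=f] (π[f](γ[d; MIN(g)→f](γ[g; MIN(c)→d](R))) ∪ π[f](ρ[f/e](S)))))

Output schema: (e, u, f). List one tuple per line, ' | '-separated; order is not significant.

Per-node cardinality:
  S → 4
  R → 6
  γ[g; MIN(c)→d](R) → 4
  γ[d; MIN(g)→f](γ[g; MIN(c)→d](R)) → 3
  π[f](γ[d; MIN(g)→f](γ[g; MIN(c)→d](R))) → 3
  S → 4
  ρ[f/e](S) → 4
  π[f](ρ[f/e](S)) → 4
  (π[f](γ[d; MIN(g)→f](γ[g; MIN(c)→d](R))) ∪ π[f](ρ[f/e](S))) → 7
  (S ⋈[e=f] (π[f](γ[d; MIN(g)→f](γ[g; MIN(c)→d](R))) ∪ π[f](ρ[f/e](S)))) → 6
  σ[f<=4]((S ⋈[e=f] (π[f](γ[d; MIN(g)→f](γ[g; MIN(c)→d](R))) ∪ π[f](ρ[f/e](S))))) → 4

== RESULT ==
e | u | f
2 | r | 2
2 | r | 2
3 | t | 3
3 | t | 3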